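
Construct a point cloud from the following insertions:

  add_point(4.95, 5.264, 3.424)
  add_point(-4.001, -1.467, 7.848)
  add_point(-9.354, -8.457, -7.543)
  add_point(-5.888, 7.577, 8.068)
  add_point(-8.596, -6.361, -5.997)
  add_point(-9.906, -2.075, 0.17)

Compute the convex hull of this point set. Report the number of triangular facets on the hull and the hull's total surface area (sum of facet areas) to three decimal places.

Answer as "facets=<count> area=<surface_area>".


facets=8 area=399.401

6 of the 6 inputs are extreme points: [0, 1, 2, 3, 4, 5].

Per-facet area ½‖(b−a)×(c−a)‖:
  f1: (p1, p3, p5) → 44.8010
  f2: (p1, p3, p0) → 51.3161
  f3: (p1, p2, p5) → 38.3651
  f4: (p1, p2, p0) → 105.9067
  f5: (p4, p3, p5) → 26.3858
  f6: (p4, p2, p5) → 5.4889
  f7: (p4, p3, p0) → 115.1264
  f8: (p4, p2, p0) → 12.0106
Σ area = 399.401

Check V−E+F: 6 − 12 + 8 = 2.


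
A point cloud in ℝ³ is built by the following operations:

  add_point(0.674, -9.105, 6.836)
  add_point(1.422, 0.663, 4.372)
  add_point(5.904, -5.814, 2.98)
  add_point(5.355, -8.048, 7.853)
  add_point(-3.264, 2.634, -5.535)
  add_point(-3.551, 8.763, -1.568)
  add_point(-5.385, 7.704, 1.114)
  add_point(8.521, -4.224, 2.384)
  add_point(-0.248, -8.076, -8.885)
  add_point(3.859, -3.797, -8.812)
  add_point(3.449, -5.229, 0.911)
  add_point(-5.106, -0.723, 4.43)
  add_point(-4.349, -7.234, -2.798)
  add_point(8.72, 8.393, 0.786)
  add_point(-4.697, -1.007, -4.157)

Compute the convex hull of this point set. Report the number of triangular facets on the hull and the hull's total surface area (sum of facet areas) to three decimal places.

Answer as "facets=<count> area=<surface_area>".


Extreme-point indices: [0, 1, 3, 4, 5, 6, 7, 8, 9, 11, 12, 13, 14] — 13 of 15 on the boundary.

Area of each hull facet:
  f1: (p3, p7, p13) → 37.1030
  f2: (p3, p8, p0) → 37.4963
  f3: (p3, p7, p8) → 53.7740
  f4: (p12, p8, p0) → 36.4140
  f5: (p1, p13, p6) → 57.3120
  f6: (p1, p3, p13) → 51.0170
  f7: (p11, p3, p0) → 23.4931
  f8: (p11, p12, p0) → 46.6208
  f9: (p11, p1, p6) → 29.8124
  f10: (p11, p1, p3) → 33.2746
  f11: (p5, p13, p6) → 19.8441
  f12: (p5, p4, p6) → 12.2635
  f13: (p9, p4, p8) → 30.0654
  f14: (p9, p7, p13) → 76.3636
  f15: (p9, p7, p8) → 34.8292
  f16: (p9, p5, p13) → 93.8927
  f17: (p9, p5, p4) → 25.1188
  f18: (p14, p4, p6) → 17.6169
  f19: (p14, p11, p6) → 36.7388
  f20: (p14, p11, p12) → 27.0146
  f21: (p14, p4, p8) → 18.8429
  f22: (p14, p12, p8) → 23.5646
Σ area = 822.472

Euler: V−E+F = 13−33+22 = 2.

facets=22 area=822.472


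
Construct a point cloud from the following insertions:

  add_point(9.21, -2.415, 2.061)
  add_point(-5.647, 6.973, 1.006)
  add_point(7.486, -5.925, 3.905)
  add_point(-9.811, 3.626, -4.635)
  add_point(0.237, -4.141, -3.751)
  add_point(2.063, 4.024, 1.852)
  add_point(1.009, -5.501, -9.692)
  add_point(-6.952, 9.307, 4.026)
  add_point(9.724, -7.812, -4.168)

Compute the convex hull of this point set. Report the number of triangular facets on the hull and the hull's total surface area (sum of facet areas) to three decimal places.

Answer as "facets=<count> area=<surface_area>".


facets=14 area=603.255

9 of the 9 inputs are extreme points: [0, 1, 2, 3, 4, 5, 6, 7, 8].

Per-facet area ½‖(b−a)×(c−a)‖:
  f1: (p2, p7, p3) → 110.3569
  f2: (p2, p6, p8) → 44.2017
  f3: (p1, p7, p3) → 12.3010
  f4: (p1, p6, p3) → 57.9701
  f5: (p0, p2, p8) → 17.5465
  f6: (p0, p2, p7) → 43.0989
  f7: (p4, p6, p3) → 38.5549
  f8: (p4, p2, p3) → 49.4892
  f9: (p4, p2, p6) → 26.9820
  f10: (p5, p1, p6) → 62.0396
  f11: (p5, p6, p8) → 75.1209
  f12: (p5, p0, p8) → 35.1262
  f13: (p5, p1, p7) → 15.1104
  f14: (p5, p0, p7) → 15.3565
Σ area = 603.255

Check V−E+F: 9 − 21 + 14 = 2.


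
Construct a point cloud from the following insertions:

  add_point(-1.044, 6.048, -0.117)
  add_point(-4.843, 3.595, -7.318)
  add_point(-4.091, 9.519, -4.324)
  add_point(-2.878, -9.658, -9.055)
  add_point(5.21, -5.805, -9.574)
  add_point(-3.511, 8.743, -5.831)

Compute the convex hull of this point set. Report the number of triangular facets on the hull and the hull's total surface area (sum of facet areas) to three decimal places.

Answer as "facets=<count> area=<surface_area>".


facets=8 area=305.087

Points on the hull: [0, 1, 2, 3, 4, 5] (6 of 6).

Facet areas (half cross-product norm):
  f1: (p3, p4, p1) → 58.1466
  f2: (p0, p3, p1) → 54.2834
  f3: (p0, p3, p4) → 73.4330
  f4: (p5, p4, p1) → 33.3880
  f5: (p5, p0, p4) → 55.5229
  f6: (p2, p0, p1) → 20.6729
  f7: (p2, p5, p1) → 4.1233
  f8: (p2, p5, p0) → 5.5169
Σ area = 305.087

Euler: V−E+F = 6−12+8 = 2.


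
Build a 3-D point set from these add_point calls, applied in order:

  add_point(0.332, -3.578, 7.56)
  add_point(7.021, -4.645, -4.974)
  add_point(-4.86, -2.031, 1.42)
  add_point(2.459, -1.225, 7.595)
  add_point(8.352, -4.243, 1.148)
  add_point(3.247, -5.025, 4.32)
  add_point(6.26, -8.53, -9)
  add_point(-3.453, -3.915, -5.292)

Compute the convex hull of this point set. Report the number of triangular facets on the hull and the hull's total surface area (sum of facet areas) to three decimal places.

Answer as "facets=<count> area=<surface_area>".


facets=12 area=346.032

Points on the hull: [0, 1, 2, 3, 4, 5, 6, 7] (8 of 8).

Facet areas (half cross-product norm):
  f1: (p0, p3, p2) → 12.4159
  f2: (p0, p3, p4) → 14.4237
  f3: (p1, p6, p4) → 11.3520
  f4: (p1, p3, p2) → 62.0161
  f5: (p1, p3, p4) → 23.9135
  f6: (p5, p6, p4) → 32.7458
  f7: (p5, p0, p4) → 7.0247
  f8: (p5, p0, p6) → 15.3445
  f9: (p7, p1, p2) → 36.6932
  f10: (p7, p1, p6) → 29.4812
  f11: (p7, p0, p2) → 24.6519
  f12: (p7, p0, p6) → 75.9692
Σ area = 346.032

Euler characteristic 8−18+12 = 2 ✓


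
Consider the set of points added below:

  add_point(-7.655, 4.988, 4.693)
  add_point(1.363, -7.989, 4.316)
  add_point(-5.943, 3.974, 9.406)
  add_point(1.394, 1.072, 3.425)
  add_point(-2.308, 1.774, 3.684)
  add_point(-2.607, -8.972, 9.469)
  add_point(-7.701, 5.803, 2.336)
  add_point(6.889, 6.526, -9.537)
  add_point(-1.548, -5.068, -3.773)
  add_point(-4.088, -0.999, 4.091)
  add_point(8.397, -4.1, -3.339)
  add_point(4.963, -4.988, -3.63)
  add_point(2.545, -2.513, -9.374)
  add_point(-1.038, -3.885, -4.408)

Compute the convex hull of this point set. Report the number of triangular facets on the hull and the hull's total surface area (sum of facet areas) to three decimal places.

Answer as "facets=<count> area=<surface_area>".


Points on the hull: [0, 1, 2, 3, 5, 6, 7, 8, 10, 11, 12] (11 of 14).

Per-facet area ½‖(b−a)×(c−a)‖:
  f1: (p12, p7, p6) → 87.3017
  f2: (p12, p7, p10) → 42.6047
  f3: (p2, p7, p6) → 64.1077
  f4: (p1, p5, p10) → 8.1178
  f5: (p0, p5, p6) → 15.7329
  f6: (p0, p2, p6) → 2.1508
  f7: (p0, p2, p5) → 32.8311
  f8: (p3, p7, p10) → 67.2913
  f9: (p3, p2, p7) → 54.6313
  f10: (p3, p5, p10) → 67.7491
  f11: (p3, p2, p5) → 58.5603
  f12: (p11, p12, p10) → 11.2809
  f13: (p11, p1, p10) → 15.1347
  f14: (p8, p12, p6) → 48.9061
  f15: (p8, p11, p12) → 20.2458
  f16: (p8, p11, p1) → 27.8475
  f17: (p8, p1, p5) → 24.8955
  f18: (p8, p5, p6) → 93.6041
Σ area = 742.993

Euler: V−E+F = 11−27+18 = 2.

facets=18 area=742.993


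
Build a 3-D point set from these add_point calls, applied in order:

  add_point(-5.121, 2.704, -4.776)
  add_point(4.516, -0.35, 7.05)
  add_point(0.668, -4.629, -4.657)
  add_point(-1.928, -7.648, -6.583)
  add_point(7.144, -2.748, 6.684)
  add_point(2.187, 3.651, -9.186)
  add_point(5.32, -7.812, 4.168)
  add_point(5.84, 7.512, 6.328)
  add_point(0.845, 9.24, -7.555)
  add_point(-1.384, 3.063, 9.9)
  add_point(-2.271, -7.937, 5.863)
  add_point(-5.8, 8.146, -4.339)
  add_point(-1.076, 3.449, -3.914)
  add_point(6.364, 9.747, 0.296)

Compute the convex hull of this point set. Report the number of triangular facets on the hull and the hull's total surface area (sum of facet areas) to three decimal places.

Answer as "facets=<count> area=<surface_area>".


Extreme-point indices: [0, 3, 4, 5, 6, 7, 8, 9, 10, 11, 13] — 11 of 14 on the boundary.

Area of each hull facet:
  f1: (p9, p10, p11) → 92.5024
  f2: (p9, p10, p4) → 53.2104
  f3: (p13, p5, p4) → 84.2549
  f4: (p0, p5, p11) → 23.6075
  f5: (p0, p3, p5) → 45.9184
  f6: (p0, p10, p11) → 31.8299
  f7: (p0, p3, p10) → 67.6115
  f8: (p6, p5, p4) → 52.2718
  f9: (p6, p3, p5) → 79.7701
  f10: (p6, p10, p4) → 22.5378
  f11: (p6, p3, p10) → 46.9634
  f12: (p7, p9, p4) → 43.7863
  f13: (p7, p13, p4) → 31.0881
  f14: (p7, p9, p11) → 69.4517
  f15: (p7, p13, p11) → 41.3546
  f16: (p8, p5, p11) → 21.9285
  f17: (p8, p13, p11) → 35.3561
  f18: (p8, p13, p5) → 28.4126
Σ area = 871.856

Check V−E+F: 11 − 27 + 18 = 2.

facets=18 area=871.856


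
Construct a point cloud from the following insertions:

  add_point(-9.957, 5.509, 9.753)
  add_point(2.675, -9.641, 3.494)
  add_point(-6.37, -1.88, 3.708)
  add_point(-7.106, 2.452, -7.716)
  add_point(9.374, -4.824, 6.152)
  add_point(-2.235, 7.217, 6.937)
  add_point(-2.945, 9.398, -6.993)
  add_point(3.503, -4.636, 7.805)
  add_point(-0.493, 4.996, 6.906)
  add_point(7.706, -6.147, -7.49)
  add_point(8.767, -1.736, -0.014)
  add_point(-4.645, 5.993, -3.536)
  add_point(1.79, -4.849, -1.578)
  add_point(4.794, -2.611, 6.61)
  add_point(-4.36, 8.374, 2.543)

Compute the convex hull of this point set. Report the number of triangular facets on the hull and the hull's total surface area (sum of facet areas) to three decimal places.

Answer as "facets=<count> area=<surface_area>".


Points on the hull: [0, 1, 2, 3, 4, 5, 6, 7, 9, 10, 14] (11 of 15).

Per-facet area ½‖(b−a)×(c−a)‖:
  f1: (p9, p1, p4) → 53.4560
  f2: (p7, p4, p0) → 30.1600
  f3: (p7, p1, p0) → 51.1188
  f4: (p7, p1, p4) → 20.2488
  f5: (p5, p4, p0) → 60.5751
  f6: (p3, p6, p0) → 72.1753
  f7: (p3, p9, p1) → 105.6424
  f8: (p3, p9, p6) → 69.6131
  f9: (p10, p9, p4) → 25.3375
  f10: (p10, p9, p6) → 76.5748
  f11: (p10, p5, p4) → 54.5090
  f12: (p10, p5, p6) → 105.9496
  f13: (p14, p6, p0) → 23.7910
  f14: (p14, p5, p0) → 21.0300
  f15: (p14, p5, p6) → 13.7704
  f16: (p2, p1, p0) → 40.2554
  f17: (p2, p3, p0) → 59.9953
  f18: (p2, p3, p1) → 70.4559
Σ area = 954.658

Euler: V−E+F = 11−27+18 = 2.

facets=18 area=954.658


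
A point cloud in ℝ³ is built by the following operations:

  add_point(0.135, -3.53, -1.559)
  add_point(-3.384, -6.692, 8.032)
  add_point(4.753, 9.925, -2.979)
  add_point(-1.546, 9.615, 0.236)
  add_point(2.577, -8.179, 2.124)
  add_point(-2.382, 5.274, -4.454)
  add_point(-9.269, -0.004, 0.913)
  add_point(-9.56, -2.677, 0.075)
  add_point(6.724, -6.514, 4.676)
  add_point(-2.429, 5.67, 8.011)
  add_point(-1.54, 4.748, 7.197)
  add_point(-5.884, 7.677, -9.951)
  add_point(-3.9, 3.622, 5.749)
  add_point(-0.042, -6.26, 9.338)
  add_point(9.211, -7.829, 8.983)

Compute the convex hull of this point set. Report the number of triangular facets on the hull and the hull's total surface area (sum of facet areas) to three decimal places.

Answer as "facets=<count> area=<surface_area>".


facets=20 area=880.415

Hull vertices (12/15): indices [0, 1, 2, 3, 4, 6, 7, 8, 9, 11, 13, 14].

Facet areas (half cross-product norm):
  f1: (p9, p2, p14) → 122.9369
  f2: (p8, p2, p14) → 36.2852
  f3: (p8, p4, p14) → 9.1576
  f4: (p1, p4, p7) → 46.1628
  f5: (p1, p4, p14) → 40.6872
  f6: (p0, p11, p2) → 85.5370
  f7: (p0, p8, p2) → 67.6262
  f8: (p0, p8, p4) → 15.4161
  f9: (p0, p4, p7) → 29.7456
  f10: (p0, p11, p7) → 70.1450
  f11: (p6, p11, p7) → 18.3095
  f12: (p6, p1, p7) → 15.2272
  f13: (p6, p1, p9) → 59.2259
  f14: (p3, p9, p2) → 26.6366
  f15: (p3, p11, p2) → 39.7116
  f16: (p3, p6, p9) → 48.0048
  f17: (p3, p6, p11) → 65.6451
  f18: (p13, p9, p14) → 53.8167
  f19: (p13, p1, p14) → 8.1410
  f20: (p13, p1, p9) → 21.9977
Σ area = 880.415

Euler: V−E+F = 12−30+20 = 2.


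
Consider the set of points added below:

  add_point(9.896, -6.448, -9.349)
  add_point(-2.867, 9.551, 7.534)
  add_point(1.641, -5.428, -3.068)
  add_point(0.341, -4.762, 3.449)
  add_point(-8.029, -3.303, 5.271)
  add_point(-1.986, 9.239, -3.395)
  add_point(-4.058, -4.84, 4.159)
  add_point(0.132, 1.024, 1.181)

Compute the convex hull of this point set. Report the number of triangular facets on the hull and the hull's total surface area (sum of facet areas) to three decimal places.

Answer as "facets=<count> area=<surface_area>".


Extreme-point indices: [0, 1, 2, 3, 4, 5, 6] — 7 of 8 on the boundary.

Triangle areas on the boundary:
  f1: (p5, p1, p4) → 76.0199
  f2: (p5, p2, p4) → 92.5130
  f3: (p5, p1, p0) → 105.3446
  f4: (p5, p2, p0) → 75.7872
  f5: (p3, p1, p4) → 60.1264
  f6: (p3, p1, p0) → 109.9270
  f7: (p6, p2, p0) → 12.0822
  f8: (p6, p3, p0) → 25.1153
  f9: (p6, p2, p4) → 12.7532
  f10: (p6, p3, p4) → 3.7310
Σ area = 573.400

Check V−E+F: 7 − 15 + 10 = 2.

facets=10 area=573.400


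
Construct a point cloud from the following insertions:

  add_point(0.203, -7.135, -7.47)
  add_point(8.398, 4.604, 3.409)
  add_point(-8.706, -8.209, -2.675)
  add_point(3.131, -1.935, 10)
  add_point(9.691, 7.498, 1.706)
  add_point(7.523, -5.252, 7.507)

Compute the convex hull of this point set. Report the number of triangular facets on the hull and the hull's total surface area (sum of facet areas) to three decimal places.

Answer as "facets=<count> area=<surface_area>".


Extreme-point indices: [0, 2, 3, 4, 5] — 5 of 6 on the boundary.

Triangle areas on the boundary:
  f1: (p0, p4, p2) → 96.2242
  f2: (p3, p4, p2) → 129.7067
  f3: (p5, p0, p2) → 85.3117
  f4: (p5, p3, p2) → 55.7161
  f5: (p5, p0, p4) → 116.5501
  f6: (p5, p3, p4) → 41.8319
Σ area = 525.341

Euler: V−E+F = 5−9+6 = 2.

facets=6 area=525.341


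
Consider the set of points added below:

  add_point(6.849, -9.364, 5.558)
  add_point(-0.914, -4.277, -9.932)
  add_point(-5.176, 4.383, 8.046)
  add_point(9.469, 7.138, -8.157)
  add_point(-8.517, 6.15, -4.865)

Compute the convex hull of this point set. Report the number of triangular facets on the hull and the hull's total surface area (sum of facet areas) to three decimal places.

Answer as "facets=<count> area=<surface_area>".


Hull vertices (5/5): indices [0, 1, 2, 3, 4].

Per-facet area ½‖(b−a)×(c−a)‖:
  f1: (p1, p3, p4) → 104.8358
  f2: (p1, p0, p3) → 137.9922
  f3: (p2, p3, p4) → 122.9155
  f4: (p2, p0, p3) → 182.1917
  f5: (p2, p1, p4) → 92.6259
  f6: (p2, p1, p0) → 154.2988
Σ area = 794.860

Euler characteristic 5−9+6 = 2 ✓

facets=6 area=794.860


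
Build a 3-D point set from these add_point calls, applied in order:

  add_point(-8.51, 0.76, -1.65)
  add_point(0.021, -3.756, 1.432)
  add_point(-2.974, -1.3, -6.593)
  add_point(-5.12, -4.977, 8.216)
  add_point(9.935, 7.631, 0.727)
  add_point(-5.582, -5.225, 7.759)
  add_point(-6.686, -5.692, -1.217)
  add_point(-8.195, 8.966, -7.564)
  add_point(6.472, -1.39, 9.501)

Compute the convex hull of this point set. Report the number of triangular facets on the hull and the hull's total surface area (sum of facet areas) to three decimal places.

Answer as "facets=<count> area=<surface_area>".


Points on the hull: [0, 1, 2, 3, 4, 5, 6, 7, 8] (9 of 9).

Triangle areas on the boundary:
  f1: (p6, p7, p0) → 20.0360
  f2: (p2, p7, p4) → 99.7257
  f3: (p2, p6, p7) → 42.7849
  f4: (p8, p7, p4) → 129.9274
  f5: (p8, p3, p7) → 129.8019
  f6: (p5, p6, p0) → 30.3876
  f7: (p5, p7, p0) → 26.6046
  f8: (p5, p3, p7) → 6.9341
  f9: (p5, p8, p3) → 2.5176
  f10: (p1, p5, p6) → 29.7583
  f11: (p1, p5, p8) → 45.0950
  f12: (p1, p2, p6) → 27.7837
  f13: (p1, p2, p4) → 67.3126
  f14: (p1, p8, p4) → 67.8221
Σ area = 726.491

Euler: V−E+F = 9−21+14 = 2.

facets=14 area=726.491


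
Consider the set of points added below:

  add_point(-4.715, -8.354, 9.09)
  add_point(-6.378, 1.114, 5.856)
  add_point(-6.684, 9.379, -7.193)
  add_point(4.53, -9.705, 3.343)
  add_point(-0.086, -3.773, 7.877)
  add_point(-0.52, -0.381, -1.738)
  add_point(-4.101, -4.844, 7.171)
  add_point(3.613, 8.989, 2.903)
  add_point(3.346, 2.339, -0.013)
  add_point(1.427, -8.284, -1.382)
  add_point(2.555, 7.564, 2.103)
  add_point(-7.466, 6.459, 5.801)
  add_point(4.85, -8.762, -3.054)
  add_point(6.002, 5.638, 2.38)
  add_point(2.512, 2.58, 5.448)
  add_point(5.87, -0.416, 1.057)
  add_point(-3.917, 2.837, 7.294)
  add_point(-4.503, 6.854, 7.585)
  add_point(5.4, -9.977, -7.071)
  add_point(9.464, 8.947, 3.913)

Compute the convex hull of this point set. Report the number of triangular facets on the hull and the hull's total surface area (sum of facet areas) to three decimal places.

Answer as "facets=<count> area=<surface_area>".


facets=16 area=1020.082

10 of the 20 inputs are extreme points: [0, 1, 2, 3, 4, 7, 11, 17, 18, 19].

Facet areas (half cross-product norm):
  f1: (p2, p18, p19) → 198.8295
  f2: (p0, p2, p18) → 204.7157
  f3: (p7, p2, p19) → 24.3534
  f4: (p17, p0, p11) → 26.5287
  f5: (p17, p7, p19) → 18.9425
  f6: (p17, p2, p11) → 21.0254
  f7: (p17, p7, p2) → 67.0087
  f8: (p3, p18, p19) → 100.8338
  f9: (p3, p0, p18) → 46.0700
  f10: (p1, p2, p11) → 35.5550
  f11: (p1, p0, p11) → 8.5849
  f12: (p1, p0, p2) → 49.8009
  f13: (p4, p3, p19) → 71.6341
  f14: (p4, p3, p0) → 29.0747
  f15: (p4, p17, p19) → 81.7739
  f16: (p4, p17, p0) → 35.3502
Σ area = 1020.082

Euler: V−E+F = 10−24+16 = 2.


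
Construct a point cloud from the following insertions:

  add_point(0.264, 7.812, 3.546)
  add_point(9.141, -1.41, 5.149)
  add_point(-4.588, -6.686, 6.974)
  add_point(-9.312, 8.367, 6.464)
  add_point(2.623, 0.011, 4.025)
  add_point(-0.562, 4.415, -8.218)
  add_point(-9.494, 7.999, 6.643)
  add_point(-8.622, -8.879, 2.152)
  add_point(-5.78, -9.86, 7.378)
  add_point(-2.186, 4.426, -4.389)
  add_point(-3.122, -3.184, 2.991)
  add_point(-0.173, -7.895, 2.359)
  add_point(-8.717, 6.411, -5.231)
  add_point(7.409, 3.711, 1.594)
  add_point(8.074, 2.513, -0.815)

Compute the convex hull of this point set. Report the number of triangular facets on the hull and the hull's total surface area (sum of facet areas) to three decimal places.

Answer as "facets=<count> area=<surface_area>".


facets=18 area=885.332

Hull vertices (11/15): indices [0, 1, 3, 5, 6, 7, 8, 11, 12, 13, 14].

Facet areas (half cross-product norm):
  f1: (p8, p1, p6) → 150.1817
  f2: (p0, p12, p5) → 51.7745
  f3: (p11, p8, p1) → 37.6332
  f4: (p3, p1, p6) → 4.6857
  f5: (p3, p0, p1) → 48.5474
  f6: (p3, p12, p6) → 2.5533
  f7: (p3, p0, p12) → 55.8914
  f8: (p14, p11, p1) → 42.1744
  f9: (p14, p11, p5) → 77.4815
  f10: (p7, p12, p5) → 75.5128
  f11: (p7, p11, p5) → 68.9870
  f12: (p7, p11, p8) → 22.6355
  f13: (p7, p8, p6) → 52.6691
  f14: (p7, p12, p6) → 96.8774
  f15: (p13, p0, p5) → 49.5867
  f16: (p13, p14, p5) → 15.2091
  f17: (p13, p0, p1) → 23.9884
  f18: (p13, p14, p1) → 8.9429
Σ area = 885.332

Euler: V−E+F = 11−27+18 = 2.


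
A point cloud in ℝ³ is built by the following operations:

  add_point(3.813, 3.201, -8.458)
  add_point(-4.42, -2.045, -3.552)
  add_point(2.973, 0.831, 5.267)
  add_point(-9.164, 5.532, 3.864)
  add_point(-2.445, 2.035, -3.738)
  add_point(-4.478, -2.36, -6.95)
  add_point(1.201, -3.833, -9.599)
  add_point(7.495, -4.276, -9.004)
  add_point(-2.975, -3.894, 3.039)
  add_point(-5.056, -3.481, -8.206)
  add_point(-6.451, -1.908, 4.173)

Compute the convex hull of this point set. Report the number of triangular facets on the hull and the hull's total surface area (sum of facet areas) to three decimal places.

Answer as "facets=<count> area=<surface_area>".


facets=12 area=548.359

Hull vertices (8/11): indices [0, 2, 3, 6, 7, 8, 9, 10].

Per-facet area ½‖(b−a)×(c−a)‖:
  f1: (p0, p6, p7) → 23.0080
  f2: (p0, p2, p3) → 90.7719
  f3: (p0, p2, p7) → 58.1623
  f4: (p8, p2, p7) → 60.9023
  f5: (p9, p6, p7) → 6.2651
  f6: (p9, p8, p7) → 71.5703
  f7: (p9, p0, p3) → 86.0913
  f8: (p9, p0, p6) → 23.5758
  f9: (p10, p2, p3) → 39.0322
  f10: (p10, p8, p2) → 15.8756
  f11: (p10, p9, p3) → 49.4129
  f12: (p10, p9, p8) → 23.6910
Σ area = 548.359

Check V−E+F: 8 − 18 + 12 = 2.


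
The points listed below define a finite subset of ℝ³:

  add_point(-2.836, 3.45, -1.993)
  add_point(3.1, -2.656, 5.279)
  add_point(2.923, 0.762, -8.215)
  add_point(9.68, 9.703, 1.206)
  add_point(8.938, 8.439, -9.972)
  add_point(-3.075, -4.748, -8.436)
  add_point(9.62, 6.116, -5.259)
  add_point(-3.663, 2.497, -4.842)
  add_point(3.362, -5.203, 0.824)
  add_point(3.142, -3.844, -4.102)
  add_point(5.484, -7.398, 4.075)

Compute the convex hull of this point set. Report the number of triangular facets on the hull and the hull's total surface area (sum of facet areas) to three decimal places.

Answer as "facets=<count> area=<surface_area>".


Hull vertices (9/11): indices [0, 1, 3, 4, 5, 6, 7, 9, 10].

Facet areas (half cross-product norm):
  f1: (p5, p4, p7) → 59.5746
  f2: (p1, p10, p3) → 34.8312
  f3: (p1, p5, p10) → 40.9065
  f4: (p6, p10, p3) → 62.3427
  f5: (p6, p4, p3) → 16.1465
  f6: (p6, p4, p10) → 26.3996
  f7: (p9, p4, p10) → 55.9187
  f8: (p9, p5, p10) → 26.2737
  f9: (p9, p5, p4) → 55.4118
  f10: (p0, p1, p3) → 74.6743
  f11: (p0, p4, p7) → 23.1181
  f12: (p0, p4, p3) → 76.4462
  f13: (p0, p5, p7) → 9.4989
  f14: (p0, p1, p5) → 58.3899
Σ area = 619.933

Check V−E+F: 9 − 21 + 14 = 2.

facets=14 area=619.933


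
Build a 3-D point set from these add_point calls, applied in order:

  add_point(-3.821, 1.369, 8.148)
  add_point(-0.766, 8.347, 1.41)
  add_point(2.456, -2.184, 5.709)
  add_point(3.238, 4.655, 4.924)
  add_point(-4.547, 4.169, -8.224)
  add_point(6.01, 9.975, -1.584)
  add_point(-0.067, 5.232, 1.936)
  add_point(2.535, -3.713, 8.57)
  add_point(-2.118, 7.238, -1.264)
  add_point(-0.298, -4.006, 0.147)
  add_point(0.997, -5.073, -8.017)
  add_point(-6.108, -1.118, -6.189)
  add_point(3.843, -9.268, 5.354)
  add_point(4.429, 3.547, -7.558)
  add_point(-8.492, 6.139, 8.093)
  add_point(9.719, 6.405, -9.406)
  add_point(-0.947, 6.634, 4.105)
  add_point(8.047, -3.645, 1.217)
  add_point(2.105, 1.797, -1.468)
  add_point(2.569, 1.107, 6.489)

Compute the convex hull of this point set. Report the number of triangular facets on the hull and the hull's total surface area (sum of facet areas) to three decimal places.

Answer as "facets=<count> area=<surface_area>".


Points on the hull: [0, 1, 3, 4, 5, 7, 8, 10, 11, 12, 14, 15, 17] (13 of 20).

Triangle areas on the boundary:
  f1: (p11, p12, p14) → 133.8188
  f2: (p10, p11, p12) → 59.2689
  f3: (p4, p11, p14) → 47.5051
  f4: (p4, p5, p15) → 62.1922
  f5: (p4, p10, p15) → 72.4668
  f6: (p4, p10, p11) → 24.2973
  f7: (p0, p12, p14) → 11.6984
  f8: (p0, p7, p14) → 3.4976
  f9: (p0, p7, p12) → 20.0708
  f10: (p3, p5, p14) → 49.2222
  f11: (p3, p7, p14) → 55.9096
  f12: (p17, p5, p15) → 63.5284
  f13: (p17, p7, p12) → 25.9569
  f14: (p17, p3, p5) → 45.3879
  f15: (p17, p3, p7) → 39.0556
  f16: (p17, p10, p15) → 78.2704
  f17: (p17, p10, p12) → 47.6916
  f18: (p8, p4, p14) → 39.0802
  f19: (p8, p4, p5) → 31.7208
  f20: (p1, p5, p14) → 11.3428
  f21: (p1, p8, p14) → 16.5095
  f22: (p1, p8, p5) → 12.0259
Σ area = 950.518

Euler: V−E+F = 13−33+22 = 2.

facets=22 area=950.518


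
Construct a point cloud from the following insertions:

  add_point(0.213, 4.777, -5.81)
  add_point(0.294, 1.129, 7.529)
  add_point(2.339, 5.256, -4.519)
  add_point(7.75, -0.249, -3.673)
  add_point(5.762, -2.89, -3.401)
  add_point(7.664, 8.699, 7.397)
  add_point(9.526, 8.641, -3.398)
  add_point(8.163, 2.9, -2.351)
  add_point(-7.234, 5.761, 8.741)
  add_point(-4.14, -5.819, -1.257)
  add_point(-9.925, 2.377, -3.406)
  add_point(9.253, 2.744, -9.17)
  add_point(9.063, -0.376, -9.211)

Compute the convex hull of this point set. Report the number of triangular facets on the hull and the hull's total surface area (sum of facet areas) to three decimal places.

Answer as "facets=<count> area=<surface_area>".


Points on the hull: [0, 1, 3, 4, 5, 6, 8, 9, 10, 11, 12] (11 of 13).

Facet areas (half cross-product norm):
  f1: (p8, p6, p10) → 126.4881
  f2: (p8, p9, p10) → 65.7729
  f3: (p12, p9, p10) → 83.5329
  f4: (p5, p8, p6) → 80.8032
  f5: (p5, p12, p6) → 49.8558
  f6: (p11, p12, p10) → 31.2227
  f7: (p11, p12, p6) → 8.9010
  f8: (p1, p8, p9) → 53.5308
  f9: (p1, p5, p8) → 45.9960
  f10: (p0, p6, p10) → 26.0021
  f11: (p0, p11, p10) → 22.9655
  f12: (p0, p11, p6) → 38.0322
  f13: (p4, p1, p5) → 67.7311
  f14: (p4, p12, p9) → 26.9839
  f15: (p4, p1, p9) → 59.3278
  f16: (p3, p5, p12) → 25.7569
  f17: (p3, p4, p12) → 9.2499
  f18: (p3, p4, p5) → 21.2769
Σ area = 843.430

Euler: V−E+F = 11−27+18 = 2.

facets=18 area=843.430


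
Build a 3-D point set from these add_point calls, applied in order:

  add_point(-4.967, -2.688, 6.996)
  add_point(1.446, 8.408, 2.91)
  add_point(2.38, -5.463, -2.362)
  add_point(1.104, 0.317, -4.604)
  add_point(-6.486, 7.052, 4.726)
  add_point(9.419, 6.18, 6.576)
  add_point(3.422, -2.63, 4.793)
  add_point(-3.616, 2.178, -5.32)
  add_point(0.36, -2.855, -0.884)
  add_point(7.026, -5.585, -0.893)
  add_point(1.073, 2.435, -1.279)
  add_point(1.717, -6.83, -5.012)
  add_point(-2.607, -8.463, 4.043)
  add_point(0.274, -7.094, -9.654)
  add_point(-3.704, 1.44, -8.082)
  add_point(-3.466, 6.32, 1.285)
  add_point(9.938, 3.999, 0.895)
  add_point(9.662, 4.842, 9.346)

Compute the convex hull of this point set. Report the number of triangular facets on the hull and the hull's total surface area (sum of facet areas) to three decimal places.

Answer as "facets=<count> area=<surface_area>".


Hull vertices (11/18): indices [0, 1, 4, 5, 9, 12, 13, 14, 15, 16, 17].

Per-facet area ½‖(b−a)×(c−a)‖:
  f1: (p14, p13, p16) → 78.3635
  f2: (p14, p13, p12) → 66.2736
  f3: (p9, p13, p16) → 51.0469
  f4: (p9, p13, p12) → 61.1339
  f5: (p9, p17, p16) → 41.7563
  f6: (p9, p17, p12) → 83.1223
  f7: (p1, p17, p4) → 38.4436
  f8: (p1, p14, p16) → 68.2773
  f9: (p0, p17, p4) → 80.8853
  f10: (p0, p17, p12) → 56.8043
  f11: (p0, p14, p4) → 70.5555
  f12: (p0, p14, p12) → 52.8170
  f13: (p5, p17, p16) → 6.9658
  f14: (p5, p1, p16) → 27.0075
  f15: (p5, p1, p17) → 11.7617
  f16: (p15, p14, p4) → 17.0903
  f17: (p15, p1, p4) → 12.3455
  f18: (p15, p1, p14) → 26.3048
Σ area = 850.955

Euler characteristic 11−27+18 = 2 ✓

facets=18 area=850.955


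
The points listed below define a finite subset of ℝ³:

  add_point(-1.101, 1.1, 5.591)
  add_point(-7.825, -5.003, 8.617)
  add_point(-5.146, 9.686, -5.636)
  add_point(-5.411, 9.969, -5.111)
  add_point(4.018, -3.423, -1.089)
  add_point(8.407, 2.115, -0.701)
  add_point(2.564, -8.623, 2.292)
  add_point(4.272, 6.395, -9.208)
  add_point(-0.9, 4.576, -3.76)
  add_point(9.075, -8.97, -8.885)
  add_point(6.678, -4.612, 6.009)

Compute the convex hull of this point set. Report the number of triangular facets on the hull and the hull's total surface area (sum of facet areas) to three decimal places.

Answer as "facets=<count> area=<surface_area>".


9 of the 11 inputs are extreme points: [0, 1, 2, 3, 5, 6, 7, 9, 10].

Area of each hull facet:
  f1: (p2, p9, p1) → 225.2824
  f2: (p2, p3, p1) → 6.4265
  f3: (p2, p7, p9) → 70.9814
  f4: (p2, p7, p3) → 2.2199
  f5: (p6, p9, p1) → 43.2384
  f6: (p6, p10, p1) → 43.3568
  f7: (p6, p10, p9) → 43.5321
  f8: (p5, p7, p9) → 70.9486
  f9: (p5, p10, p9) → 65.9667
  f10: (p5, p7, p3) → 56.7286
  f11: (p0, p3, p1) → 63.4259
  f12: (p0, p10, p1) → 45.5171
  f13: (p0, p5, p3) → 81.3878
  f14: (p0, p5, p10) → 44.5291
Σ area = 863.542

Euler: V−E+F = 9−21+14 = 2.

facets=14 area=863.542


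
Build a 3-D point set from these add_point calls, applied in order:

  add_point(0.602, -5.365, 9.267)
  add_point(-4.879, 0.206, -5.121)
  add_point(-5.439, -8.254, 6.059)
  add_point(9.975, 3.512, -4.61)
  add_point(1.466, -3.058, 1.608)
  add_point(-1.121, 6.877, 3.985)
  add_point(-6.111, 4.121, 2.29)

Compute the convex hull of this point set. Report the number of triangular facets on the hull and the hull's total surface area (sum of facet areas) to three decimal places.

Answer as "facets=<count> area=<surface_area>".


Points on the hull: [0, 1, 2, 3, 5, 6] (6 of 7).

Facet areas (half cross-product norm):
  f1: (p1, p2, p6) → 53.8213
  f2: (p1, p2, p3) → 105.7211
  f3: (p0, p2, p6) → 47.0816
  f4: (p0, p2, p3) → 67.7854
  f5: (p5, p0, p6) → 39.1481
  f6: (p5, p0, p3) → 96.7316
  f7: (p5, p1, p6) → 23.6768
  f8: (p5, p1, p3) → 80.6279
Σ area = 514.594

Check V−E+F: 6 − 12 + 8 = 2.

facets=8 area=514.594


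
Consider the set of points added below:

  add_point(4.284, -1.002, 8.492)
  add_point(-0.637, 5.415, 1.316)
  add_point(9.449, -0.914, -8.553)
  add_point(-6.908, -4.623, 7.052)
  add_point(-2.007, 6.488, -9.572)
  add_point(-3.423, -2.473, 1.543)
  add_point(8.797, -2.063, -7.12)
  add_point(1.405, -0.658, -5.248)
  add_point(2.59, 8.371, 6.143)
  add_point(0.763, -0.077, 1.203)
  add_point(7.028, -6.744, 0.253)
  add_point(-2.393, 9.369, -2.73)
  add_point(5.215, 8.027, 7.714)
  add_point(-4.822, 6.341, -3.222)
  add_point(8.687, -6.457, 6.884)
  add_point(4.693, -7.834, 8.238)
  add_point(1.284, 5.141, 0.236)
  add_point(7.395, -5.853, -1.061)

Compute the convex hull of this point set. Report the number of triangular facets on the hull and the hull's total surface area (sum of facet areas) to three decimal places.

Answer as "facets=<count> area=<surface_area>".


Extreme-point indices: [0, 2, 3, 4, 6, 7, 8, 10, 11, 12, 13, 14, 15] — 13 of 18 on the boundary.

Per-facet area ½‖(b−a)×(c−a)‖:
  f1: (p15, p0, p3) → 39.2642
  f2: (p4, p11, p2) → 49.9631
  f3: (p12, p0, p3) → 49.7314
  f4: (p12, p11, p2) → 106.5092
  f5: (p10, p15, p3) → 50.2501
  f6: (p7, p4, p3) → 64.0223
  f7: (p7, p4, p2) → 38.5269
  f8: (p7, p10, p3) → 73.0187
  f9: (p13, p11, p3) → 24.5983
  f10: (p13, p4, p3) → 38.1398
  f11: (p13, p4, p11) → 13.4326
  f12: (p8, p11, p3) → 81.3648
  f13: (p8, p12, p3) → 22.9162
  f14: (p8, p12, p11) → 7.7804
  f15: (p14, p15, p0) → 14.7310
  f16: (p14, p12, p0) → 24.3196
  f17: (p14, p10, p15) → 15.1440
  f18: (p14, p12, p2) → 118.1028
  f19: (p14, p10, p2) → 26.0628
  f20: (p6, p10, p2) → 1.5258
  f21: (p6, p7, p2) → 6.9591
  f22: (p6, p7, p10) → 33.0208
Σ area = 899.384

Euler characteristic 13−33+22 = 2 ✓

facets=22 area=899.384


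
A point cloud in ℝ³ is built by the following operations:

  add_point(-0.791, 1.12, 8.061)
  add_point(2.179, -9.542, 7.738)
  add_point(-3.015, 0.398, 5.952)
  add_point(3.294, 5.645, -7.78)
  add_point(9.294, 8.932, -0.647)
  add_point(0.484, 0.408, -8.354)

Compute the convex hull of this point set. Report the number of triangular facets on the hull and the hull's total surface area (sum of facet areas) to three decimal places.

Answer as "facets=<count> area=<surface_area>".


Extreme-point indices: [0, 1, 2, 3, 4, 5] — 6 of 6 on the boundary.

Triangle areas on the boundary:
  f1: (p5, p1, p2) → 83.5442
  f2: (p5, p1, p4) → 134.8375
  f3: (p0, p4, p2) → 23.8289
  f4: (p0, p1, p2) → 17.4105
  f5: (p0, p1, p4) → 81.6943
  f6: (p3, p4, p2) → 76.0945
  f7: (p3, p5, p2) → 43.9609
  f8: (p3, p5, p4) → 22.5044
Σ area = 483.875

Check V−E+F: 6 − 12 + 8 = 2.

facets=8 area=483.875


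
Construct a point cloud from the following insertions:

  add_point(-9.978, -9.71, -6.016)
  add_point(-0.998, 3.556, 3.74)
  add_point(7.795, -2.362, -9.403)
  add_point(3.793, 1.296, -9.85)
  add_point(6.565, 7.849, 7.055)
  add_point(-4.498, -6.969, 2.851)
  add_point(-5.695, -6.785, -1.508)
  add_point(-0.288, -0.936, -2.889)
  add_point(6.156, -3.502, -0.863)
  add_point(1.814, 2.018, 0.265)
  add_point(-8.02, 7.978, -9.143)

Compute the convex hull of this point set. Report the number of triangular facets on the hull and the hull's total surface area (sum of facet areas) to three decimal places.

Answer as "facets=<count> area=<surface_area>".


Points on the hull: [0, 1, 2, 3, 4, 5, 8, 10] (8 of 11).

Triangle areas on the boundary:
  f1: (p5, p10, p0) → 96.0919
  f2: (p3, p2, p0) → 48.6321
  f3: (p3, p10, p0) → 113.6637
  f4: (p3, p4, p2) → 49.8201
  f5: (p3, p4, p10) → 124.1007
  f6: (p8, p4, p2) → 54.3798
  f7: (p8, p5, p4) → 81.4008
  f8: (p8, p2, p0) → 78.9286
  f9: (p8, p5, p0) → 61.1612
  f10: (p1, p4, p10) → 60.0789
  f11: (p1, p5, p10) → 85.0966
  f12: (p1, p5, p4) → 35.9142
Σ area = 889.269

Euler characteristic 8−18+12 = 2 ✓

facets=12 area=889.269


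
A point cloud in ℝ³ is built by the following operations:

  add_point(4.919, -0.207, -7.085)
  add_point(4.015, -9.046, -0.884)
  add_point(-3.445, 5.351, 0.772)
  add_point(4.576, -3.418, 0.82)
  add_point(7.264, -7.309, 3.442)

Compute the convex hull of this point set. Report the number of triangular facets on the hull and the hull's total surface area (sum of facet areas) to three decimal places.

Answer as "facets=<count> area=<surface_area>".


facets=4 area=227.084

4 of the 5 inputs are extreme points: [0, 1, 2, 4].

Facet areas (half cross-product norm):
  f1: (p1, p4, p2) → 46.1378
  f2: (p0, p4, p2) → 81.4755
  f3: (p0, p1, p2) → 68.9843
  f4: (p0, p1, p4) → 30.4861
Σ area = 227.084

Euler: V−E+F = 4−6+4 = 2.


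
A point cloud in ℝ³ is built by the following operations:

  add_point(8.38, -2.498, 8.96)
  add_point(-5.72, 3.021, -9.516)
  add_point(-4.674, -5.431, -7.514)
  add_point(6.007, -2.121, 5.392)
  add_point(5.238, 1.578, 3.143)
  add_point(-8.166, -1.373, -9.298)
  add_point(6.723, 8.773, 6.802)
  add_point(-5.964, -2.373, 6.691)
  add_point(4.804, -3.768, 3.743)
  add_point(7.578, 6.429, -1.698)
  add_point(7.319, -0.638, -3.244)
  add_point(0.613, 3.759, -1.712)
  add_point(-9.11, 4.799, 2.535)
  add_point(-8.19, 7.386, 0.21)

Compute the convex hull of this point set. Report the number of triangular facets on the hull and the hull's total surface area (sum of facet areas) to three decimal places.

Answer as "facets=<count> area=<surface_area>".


Extreme-point indices: [0, 1, 2, 5, 6, 7, 8, 9, 10, 12, 13] — 11 of 14 on the boundary.

Area of each hull facet:
  f1: (p7, p6, p12) → 72.2044
  f2: (p7, p6, p0) → 82.8410
  f3: (p13, p6, p12) → 29.4207
  f4: (p10, p2, p1) → 58.7058
  f5: (p5, p2, p1) → 13.3528
  f6: (p5, p13, p12) → 23.2543
  f7: (p5, p13, p1) → 26.9851
  f8: (p5, p7, p12) → 59.3028
  f9: (p5, p7, p2) → 40.9430
  f10: (p9, p10, p1) → 53.6380
  f11: (p9, p13, p6) → 68.6450
  f12: (p9, p13, p1) → 81.4160
  f13: (p9, p6, p0) → 51.1370
  f14: (p9, p10, p0) → 44.7453
  f15: (p8, p10, p0) → 23.1908
  f16: (p8, p10, p2) → 54.2711
  f17: (p8, p7, p0) → 34.6851
  f18: (p8, p7, p2) → 76.3763
Σ area = 895.114

Check V−E+F: 11 − 27 + 18 = 2.

facets=18 area=895.114


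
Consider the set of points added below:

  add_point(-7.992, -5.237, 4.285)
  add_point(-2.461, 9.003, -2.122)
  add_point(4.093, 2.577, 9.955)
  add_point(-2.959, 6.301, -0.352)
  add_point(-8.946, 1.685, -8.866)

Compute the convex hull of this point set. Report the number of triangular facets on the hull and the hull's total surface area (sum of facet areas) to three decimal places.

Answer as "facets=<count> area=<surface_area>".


4 of the 5 inputs are extreme points: [0, 1, 2, 4].

Triangle areas on the boundary:
  f1: (p0, p2, p4) → 114.0568
  f2: (p1, p2, p4) → 81.4674
  f3: (p1, p0, p4) → 85.6364
  f4: (p1, p0, p2) → 106.7156
Σ area = 387.876

Euler: V−E+F = 4−6+4 = 2.

facets=4 area=387.876


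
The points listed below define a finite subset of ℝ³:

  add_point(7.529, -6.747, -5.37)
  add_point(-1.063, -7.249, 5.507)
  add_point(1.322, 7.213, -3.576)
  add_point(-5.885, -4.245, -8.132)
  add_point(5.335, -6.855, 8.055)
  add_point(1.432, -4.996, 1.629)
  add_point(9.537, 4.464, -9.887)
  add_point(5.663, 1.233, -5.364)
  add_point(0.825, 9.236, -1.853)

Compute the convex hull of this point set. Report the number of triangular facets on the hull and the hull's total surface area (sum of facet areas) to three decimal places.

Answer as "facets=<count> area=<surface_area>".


facets=8 area=694.092

Hull vertices (6/9): indices [0, 1, 3, 4, 6, 8].

Per-facet area ½‖(b−a)×(c−a)‖:
  f1: (p8, p6, p3) → 100.3421
  f2: (p4, p8, p6) → 122.7517
  f3: (p0, p6, p3) → 85.0184
  f4: (p0, p4, p6) → 76.4705
  f5: (p1, p8, p3) → 114.1296
  f6: (p1, p4, p8) → 62.6053
  f7: (p1, p0, p3) → 86.9485
  f8: (p1, p0, p4) → 45.8264
Σ area = 694.092

Check V−E+F: 6 − 12 + 8 = 2.


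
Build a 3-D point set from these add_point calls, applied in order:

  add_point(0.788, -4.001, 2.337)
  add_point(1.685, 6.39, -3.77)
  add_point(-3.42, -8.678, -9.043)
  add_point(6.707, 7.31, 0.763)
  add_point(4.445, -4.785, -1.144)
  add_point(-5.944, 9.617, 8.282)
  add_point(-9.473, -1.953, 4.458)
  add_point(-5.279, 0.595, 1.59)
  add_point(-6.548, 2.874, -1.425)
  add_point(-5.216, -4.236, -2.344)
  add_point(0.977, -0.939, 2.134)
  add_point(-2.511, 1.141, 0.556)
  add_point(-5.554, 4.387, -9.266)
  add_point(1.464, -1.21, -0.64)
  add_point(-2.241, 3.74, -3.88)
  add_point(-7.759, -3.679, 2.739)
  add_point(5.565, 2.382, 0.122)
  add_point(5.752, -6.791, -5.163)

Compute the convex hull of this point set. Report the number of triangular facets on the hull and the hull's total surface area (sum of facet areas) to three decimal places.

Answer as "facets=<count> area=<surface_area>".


Extreme-point indices: [0, 1, 2, 3, 4, 5, 6, 12, 15, 17] — 10 of 18 on the boundary.

Facet areas (half cross-product norm):
  f1: (p12, p2, p6) → 95.8446
  f2: (p5, p12, p6) → 97.5317
  f3: (p1, p5, p3) → 48.9830
  f4: (p1, p5, p12) → 67.4906
  f5: (p15, p2, p6) → 8.6782
  f6: (p17, p4, p3) → 25.2674
  f7: (p17, p1, p3) → 47.3191
  f8: (p17, p12, p2) → 67.0680
  f9: (p17, p1, p12) → 64.4767
  f10: (p0, p5, p3) → 90.8838
  f11: (p0, p4, p3) → 31.5669
  f12: (p0, p5, p6) → 67.6848
  f13: (p0, p15, p6) → 9.9719
  f14: (p0, p17, p4) → 6.2748
  f15: (p0, p15, p2) → 53.6276
  f16: (p0, p17, p2) → 47.3970
Σ area = 830.066

Euler characteristic 10−24+16 = 2 ✓

facets=16 area=830.066


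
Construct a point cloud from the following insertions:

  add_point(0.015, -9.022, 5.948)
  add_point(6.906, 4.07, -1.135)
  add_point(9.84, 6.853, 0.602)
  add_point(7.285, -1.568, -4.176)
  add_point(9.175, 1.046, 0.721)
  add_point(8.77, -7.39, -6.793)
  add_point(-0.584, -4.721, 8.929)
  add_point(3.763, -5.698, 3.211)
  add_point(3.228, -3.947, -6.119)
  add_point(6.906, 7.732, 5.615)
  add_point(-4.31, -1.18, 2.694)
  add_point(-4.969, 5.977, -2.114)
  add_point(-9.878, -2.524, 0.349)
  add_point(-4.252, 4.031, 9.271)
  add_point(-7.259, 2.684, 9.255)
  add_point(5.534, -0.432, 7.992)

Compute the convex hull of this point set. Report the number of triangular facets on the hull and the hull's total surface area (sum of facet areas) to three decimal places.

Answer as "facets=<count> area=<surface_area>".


facets=22 area=900.192

13 of the 16 inputs are extreme points: [0, 2, 3, 4, 5, 6, 8, 9, 11, 12, 13, 14, 15].

Per-facet area ½‖(b−a)×(c−a)‖:
  f1: (p0, p5, p12) → 101.7437
  f2: (p14, p0, p12) → 66.4570
  f3: (p11, p14, p12) → 50.9087
  f4: (p4, p5, p2) → 22.5199
  f5: (p15, p4, p2) → 23.4188
  f6: (p15, p0, p5) → 78.8722
  f7: (p15, p4, p5) → 42.0518
  f8: (p8, p11, p2) → 87.9837
  f9: (p8, p5, p12) → 25.3497
  f10: (p8, p11, p12) → 66.0298
  f11: (p9, p15, p2) → 24.9165
  f12: (p9, p11, p2) → 41.8475
  f13: (p6, p14, p0) → 18.7400
  f14: (p6, p15, p0) → 18.9039
  f15: (p3, p5, p2) → 15.5967
  f16: (p3, p8, p2) → 15.9820
  f17: (p3, p8, p5) → 15.3741
  f18: (p13, p9, p15) → 45.5643
  f19: (p13, p6, p14) → 15.6393
  f20: (p13, p6, p15) → 34.9805
  f21: (p13, p11, p14) → 19.0646
  f22: (p13, p9, p11) → 68.2472
Σ area = 900.192

Euler: V−E+F = 13−33+22 = 2.


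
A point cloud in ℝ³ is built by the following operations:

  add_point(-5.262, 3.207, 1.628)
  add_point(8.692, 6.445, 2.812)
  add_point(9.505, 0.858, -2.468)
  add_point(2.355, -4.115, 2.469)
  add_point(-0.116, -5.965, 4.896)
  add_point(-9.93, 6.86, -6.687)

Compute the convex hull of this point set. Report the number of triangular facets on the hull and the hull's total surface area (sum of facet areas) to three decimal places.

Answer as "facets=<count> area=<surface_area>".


Extreme-point indices: [0, 1, 2, 3, 4, 5] — 6 of 6 on the boundary.

Area of each hull facet:
  f1: (p0, p4, p5) → 36.9895
  f2: (p1, p2, p5) → 79.1427
  f3: (p1, p0, p5) → 66.2470
  f4: (p1, p4, p2) → 53.5712
  f5: (p1, p0, p4) → 75.7363
  f6: (p3, p2, p5) → 94.1521
  f7: (p3, p4, p5) → 36.4989
  f8: (p3, p4, p2) → 3.0026
Σ area = 445.340

Euler: V−E+F = 6−12+8 = 2.

facets=8 area=445.340
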